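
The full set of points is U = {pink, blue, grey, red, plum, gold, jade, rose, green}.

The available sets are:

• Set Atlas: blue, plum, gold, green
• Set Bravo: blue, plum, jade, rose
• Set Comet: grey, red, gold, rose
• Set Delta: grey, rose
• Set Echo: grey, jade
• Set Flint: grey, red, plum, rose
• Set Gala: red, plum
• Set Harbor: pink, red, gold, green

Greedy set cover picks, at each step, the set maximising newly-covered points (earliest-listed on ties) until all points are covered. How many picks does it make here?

4

Greedy: pick Atlas (covers 4 new) → pick Comet (covers 3 new) → pick Bravo (covers 1 new) → pick Harbor (covers 1 new). Total picks: 4.
(The true minimum cover uses only 3 sets, so greedy is not optimal here.)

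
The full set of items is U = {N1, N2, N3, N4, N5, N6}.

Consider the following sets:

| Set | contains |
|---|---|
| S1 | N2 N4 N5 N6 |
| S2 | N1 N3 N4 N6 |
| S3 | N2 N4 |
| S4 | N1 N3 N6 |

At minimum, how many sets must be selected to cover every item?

S1 and S2 cover everything between them: the union {N1, N2, N3, N4, N5, N6} is all of U.
No single set has all 6 items (the largest, S1, has 4), so 2 is optimal.

2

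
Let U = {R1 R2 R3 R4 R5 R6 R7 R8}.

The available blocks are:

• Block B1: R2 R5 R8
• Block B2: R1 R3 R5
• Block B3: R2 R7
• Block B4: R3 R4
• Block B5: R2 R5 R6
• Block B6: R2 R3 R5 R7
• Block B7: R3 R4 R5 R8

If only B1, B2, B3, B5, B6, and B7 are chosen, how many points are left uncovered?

Union of B1, B2, B3, B5, B6, B7 = {R1, R2, R3, R4, R5, R6, R7, R8} — that's every point, so 0 are uncovered.

0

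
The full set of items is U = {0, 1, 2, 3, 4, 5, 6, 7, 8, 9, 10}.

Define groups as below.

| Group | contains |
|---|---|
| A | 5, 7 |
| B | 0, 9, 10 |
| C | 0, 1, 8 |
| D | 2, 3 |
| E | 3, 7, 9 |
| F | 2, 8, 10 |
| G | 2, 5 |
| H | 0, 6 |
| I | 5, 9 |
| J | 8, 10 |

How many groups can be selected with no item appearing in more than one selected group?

A, D, H, J are pairwise disjoint (A={5,7}; D={2,3}; H={0,6}; J={8,10}).
Every remaining group overlaps one of these, and no 5 of the listed groups are pairwise disjoint, so 4 is the maximum.

4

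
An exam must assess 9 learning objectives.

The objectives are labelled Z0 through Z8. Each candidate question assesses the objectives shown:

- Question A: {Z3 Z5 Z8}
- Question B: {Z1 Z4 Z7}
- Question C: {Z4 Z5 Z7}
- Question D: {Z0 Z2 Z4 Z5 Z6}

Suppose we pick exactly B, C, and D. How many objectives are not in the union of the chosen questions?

Union of B, C, D = {Z0, Z1, Z2, Z4, Z5, Z6, Z7}.
Not covered: Z3, Z8 — 2 objectives.

2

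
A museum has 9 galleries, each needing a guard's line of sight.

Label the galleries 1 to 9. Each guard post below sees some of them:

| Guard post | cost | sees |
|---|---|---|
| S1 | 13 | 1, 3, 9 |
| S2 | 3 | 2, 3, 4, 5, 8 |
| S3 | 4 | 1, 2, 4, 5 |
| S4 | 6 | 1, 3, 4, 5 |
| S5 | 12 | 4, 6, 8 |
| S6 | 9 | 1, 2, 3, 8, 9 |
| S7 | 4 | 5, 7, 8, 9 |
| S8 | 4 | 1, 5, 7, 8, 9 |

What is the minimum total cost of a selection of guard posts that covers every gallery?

19

S2, S5, S8 together cover every gallery (S2 ∪ S5 ∪ S8 = {1, 2, 3, 4, 5, 6, 7, 8, 9}); total cost 3 + 12 + 4 = 19.
No covering selection has total cost below 19.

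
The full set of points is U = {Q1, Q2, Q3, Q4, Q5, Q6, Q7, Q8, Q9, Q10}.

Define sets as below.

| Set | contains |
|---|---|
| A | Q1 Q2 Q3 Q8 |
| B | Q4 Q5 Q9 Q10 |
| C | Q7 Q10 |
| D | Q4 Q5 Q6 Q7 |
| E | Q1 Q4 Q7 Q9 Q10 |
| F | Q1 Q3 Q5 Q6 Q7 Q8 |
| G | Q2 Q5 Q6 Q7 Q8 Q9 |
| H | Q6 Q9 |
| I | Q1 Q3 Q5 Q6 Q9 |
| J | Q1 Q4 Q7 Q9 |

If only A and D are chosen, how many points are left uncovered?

2

Union of A, D = {Q1, Q2, Q3, Q4, Q5, Q6, Q7, Q8}.
Not covered: Q9, Q10 — 2 points.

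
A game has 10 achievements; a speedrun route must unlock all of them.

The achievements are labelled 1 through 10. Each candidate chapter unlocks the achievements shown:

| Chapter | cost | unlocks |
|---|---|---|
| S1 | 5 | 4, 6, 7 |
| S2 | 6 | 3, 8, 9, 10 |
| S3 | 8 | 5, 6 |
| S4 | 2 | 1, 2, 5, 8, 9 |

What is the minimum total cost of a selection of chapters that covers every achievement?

S1, S2, S4 together cover every achievement (S1 ∪ S2 ∪ S4 = {1, 2, 3, 4, 5, 6, 7, 8, 9, 10}); total cost 5 + 6 + 2 = 13.
No covering selection has total cost below 13.

13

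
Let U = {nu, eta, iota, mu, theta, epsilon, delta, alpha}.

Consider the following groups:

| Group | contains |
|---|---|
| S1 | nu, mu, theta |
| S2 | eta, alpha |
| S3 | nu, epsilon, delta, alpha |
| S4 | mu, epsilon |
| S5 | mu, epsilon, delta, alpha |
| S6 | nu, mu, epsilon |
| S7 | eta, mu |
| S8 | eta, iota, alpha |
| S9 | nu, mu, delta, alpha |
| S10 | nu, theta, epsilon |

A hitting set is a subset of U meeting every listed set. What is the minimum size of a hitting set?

3

The 3 elements {nu, mu, alpha} hit every group.
No choice of 2 elements meets every group, so 3 is the minimum.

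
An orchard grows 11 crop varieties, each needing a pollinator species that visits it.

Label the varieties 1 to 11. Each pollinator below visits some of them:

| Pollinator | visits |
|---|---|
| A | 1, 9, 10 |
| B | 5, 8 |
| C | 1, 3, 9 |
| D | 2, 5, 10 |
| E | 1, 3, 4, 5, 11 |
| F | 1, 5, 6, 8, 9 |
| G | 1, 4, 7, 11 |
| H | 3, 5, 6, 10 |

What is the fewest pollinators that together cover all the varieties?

C and D and F and G together: C ∪ D ∪ F ∪ G = {1, 2, 3, 4, 5, 6, 7, 8, 9, 10, 11} — every variety is covered.
No 3 of the 8 pollinators cover everything (all 56 combinations miss at least one variety), so 4 is optimal.

4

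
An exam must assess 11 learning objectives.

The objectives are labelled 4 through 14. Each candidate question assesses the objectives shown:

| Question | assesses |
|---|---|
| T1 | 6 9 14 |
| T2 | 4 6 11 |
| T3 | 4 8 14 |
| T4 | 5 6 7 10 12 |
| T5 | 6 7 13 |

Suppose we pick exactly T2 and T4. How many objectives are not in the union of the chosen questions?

4

Union of T2, T4 = {4, 5, 6, 7, 10, 11, 12}.
Not covered: 8, 9, 13, 14 — 4 objectives.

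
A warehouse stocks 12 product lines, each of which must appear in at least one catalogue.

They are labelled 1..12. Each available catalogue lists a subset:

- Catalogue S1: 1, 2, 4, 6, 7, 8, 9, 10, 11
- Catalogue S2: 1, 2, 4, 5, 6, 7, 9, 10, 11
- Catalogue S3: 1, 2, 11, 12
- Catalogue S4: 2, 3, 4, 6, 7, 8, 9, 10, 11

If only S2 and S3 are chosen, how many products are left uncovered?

2

Union of S2, S3 = {1, 2, 4, 5, 6, 7, 9, 10, 11, 12}.
Not covered: 3, 8 — 2 products.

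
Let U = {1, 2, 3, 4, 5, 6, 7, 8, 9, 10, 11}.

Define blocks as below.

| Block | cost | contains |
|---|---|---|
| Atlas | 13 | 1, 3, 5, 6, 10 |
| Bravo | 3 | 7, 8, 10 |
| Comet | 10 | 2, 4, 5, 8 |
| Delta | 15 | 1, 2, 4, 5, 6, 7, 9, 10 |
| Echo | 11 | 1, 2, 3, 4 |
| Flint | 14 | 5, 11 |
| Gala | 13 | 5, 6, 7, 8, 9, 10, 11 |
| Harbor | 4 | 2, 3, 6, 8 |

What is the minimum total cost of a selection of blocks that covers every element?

24

Echo, Gala together cover every element (Echo ∪ Gala = {1, 2, 3, 4, 5, 6, 7, 8, 9, 10, 11}); total cost 11 + 13 = 24.
The greedy pick Bravo, Harbor, Delta, Gala costs 35; no covering selection beats 24.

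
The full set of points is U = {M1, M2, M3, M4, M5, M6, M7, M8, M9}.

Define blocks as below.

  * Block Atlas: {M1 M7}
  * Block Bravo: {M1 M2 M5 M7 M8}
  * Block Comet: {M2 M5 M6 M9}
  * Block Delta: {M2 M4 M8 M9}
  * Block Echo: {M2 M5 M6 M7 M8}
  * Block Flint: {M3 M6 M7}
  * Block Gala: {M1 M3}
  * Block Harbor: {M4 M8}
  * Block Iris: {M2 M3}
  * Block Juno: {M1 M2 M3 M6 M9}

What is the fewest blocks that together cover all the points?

Take {Delta, Echo, Juno}. Their union is {M1, M2, M3, M4, M5, M6, M7, M8, M9}, which is all 9 points.
No 2 of the 10 blocks cover everything (all 45 combinations miss at least one point), so 3 is optimal.

3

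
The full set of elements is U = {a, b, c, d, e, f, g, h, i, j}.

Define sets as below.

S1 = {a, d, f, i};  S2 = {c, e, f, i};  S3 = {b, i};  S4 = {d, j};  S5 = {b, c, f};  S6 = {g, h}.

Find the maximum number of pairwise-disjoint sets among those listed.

3

S4, S5, S6 are pairwise disjoint (S4={d,j}; S5={b,c,f}; S6={g,h}).
Every remaining set overlaps one of these, and no 4 of the listed sets are pairwise disjoint, so 3 is the maximum.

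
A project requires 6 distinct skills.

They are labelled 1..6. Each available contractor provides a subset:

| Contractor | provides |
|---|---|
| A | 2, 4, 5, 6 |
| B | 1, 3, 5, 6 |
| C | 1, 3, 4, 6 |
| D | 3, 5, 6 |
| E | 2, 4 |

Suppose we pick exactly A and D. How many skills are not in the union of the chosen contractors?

Union of A, D = {2, 3, 4, 5, 6}.
Not covered: 1 — 1 skill.

1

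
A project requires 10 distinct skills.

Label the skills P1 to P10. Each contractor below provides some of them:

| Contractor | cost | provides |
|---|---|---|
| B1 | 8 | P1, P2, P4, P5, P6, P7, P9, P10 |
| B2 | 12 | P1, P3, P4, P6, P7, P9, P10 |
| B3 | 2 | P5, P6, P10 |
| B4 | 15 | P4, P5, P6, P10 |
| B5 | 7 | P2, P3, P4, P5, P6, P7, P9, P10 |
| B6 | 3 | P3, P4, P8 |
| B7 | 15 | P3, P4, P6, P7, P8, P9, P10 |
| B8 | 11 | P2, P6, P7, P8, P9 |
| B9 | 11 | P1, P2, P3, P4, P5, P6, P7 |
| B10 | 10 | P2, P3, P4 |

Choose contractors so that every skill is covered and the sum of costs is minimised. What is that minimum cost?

B1, B6 together cover every skill (B1 ∪ B6 = {P1, P2, P3, P4, P5, P6, P7, P8, P9, P10}); total cost 8 + 3 = 11.
The greedy pick B3, B6, B1 costs 13; no covering selection beats 11.

11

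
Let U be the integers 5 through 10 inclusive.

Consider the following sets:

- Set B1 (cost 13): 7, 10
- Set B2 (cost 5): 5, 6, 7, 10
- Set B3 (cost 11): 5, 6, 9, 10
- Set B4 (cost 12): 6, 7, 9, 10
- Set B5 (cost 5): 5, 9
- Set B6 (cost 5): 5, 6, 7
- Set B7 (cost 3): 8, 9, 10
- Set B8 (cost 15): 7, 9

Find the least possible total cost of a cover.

B6, B7 together cover every item (B6 ∪ B7 = {5, 6, 7, 8, 9, 10}); total cost 5 + 3 = 8.
No covering selection has total cost below 8.

8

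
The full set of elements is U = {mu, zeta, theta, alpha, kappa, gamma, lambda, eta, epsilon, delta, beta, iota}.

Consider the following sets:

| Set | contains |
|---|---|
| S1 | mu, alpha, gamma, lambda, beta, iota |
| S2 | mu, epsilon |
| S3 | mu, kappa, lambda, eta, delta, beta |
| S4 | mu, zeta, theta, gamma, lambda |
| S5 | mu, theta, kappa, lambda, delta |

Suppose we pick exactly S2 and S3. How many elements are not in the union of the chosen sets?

Union of S2, S3 = {mu, kappa, lambda, eta, epsilon, delta, beta}.
Not covered: zeta, theta, alpha, gamma, iota — 5 elements.

5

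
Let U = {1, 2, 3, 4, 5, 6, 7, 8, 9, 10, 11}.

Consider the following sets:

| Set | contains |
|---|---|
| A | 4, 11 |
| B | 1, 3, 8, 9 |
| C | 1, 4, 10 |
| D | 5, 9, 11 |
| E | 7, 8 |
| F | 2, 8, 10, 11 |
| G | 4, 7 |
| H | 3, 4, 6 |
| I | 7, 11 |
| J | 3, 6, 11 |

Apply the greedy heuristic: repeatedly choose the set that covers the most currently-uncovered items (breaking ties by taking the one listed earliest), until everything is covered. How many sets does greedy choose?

5

Greedy: pick B (covers 4 new) → pick F (covers 3 new) → pick G (covers 2 new) → pick D (covers 1 new) → pick H (covers 1 new). Total picks: 5.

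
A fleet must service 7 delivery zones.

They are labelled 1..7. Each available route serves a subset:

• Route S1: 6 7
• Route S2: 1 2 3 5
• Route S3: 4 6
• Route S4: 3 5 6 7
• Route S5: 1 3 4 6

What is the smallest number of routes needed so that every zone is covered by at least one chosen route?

3

S2 and S4 and S5 together: S2 ∪ S4 ∪ S5 = {1, 2, 3, 4, 5, 6, 7} — every zone is covered.
Only S2 contains 2, so S2 is forced; the remaining 3 zones need at least 2 more routes (each remaining route adds at most 2) — so at least 3 routes are needed, and 3 is optimal.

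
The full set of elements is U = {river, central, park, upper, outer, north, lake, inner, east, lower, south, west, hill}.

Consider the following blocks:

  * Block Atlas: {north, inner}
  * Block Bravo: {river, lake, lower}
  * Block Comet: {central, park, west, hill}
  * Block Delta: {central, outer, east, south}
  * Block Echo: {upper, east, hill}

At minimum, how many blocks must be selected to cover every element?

Atlas and Bravo and Comet and Delta and Echo together: Atlas ∪ Bravo ∪ Comet ∪ Delta ∪ Echo = {river, central, park, upper, outer, north, lake, inner, east, lower, south, west, hill} — every element is covered.
Only Echo contains upper, so Echo is forced; the remaining 10 elements need at least 4 more blocks (each remaining block adds at most 3) — so at least 5 blocks are needed, and 5 is optimal.

5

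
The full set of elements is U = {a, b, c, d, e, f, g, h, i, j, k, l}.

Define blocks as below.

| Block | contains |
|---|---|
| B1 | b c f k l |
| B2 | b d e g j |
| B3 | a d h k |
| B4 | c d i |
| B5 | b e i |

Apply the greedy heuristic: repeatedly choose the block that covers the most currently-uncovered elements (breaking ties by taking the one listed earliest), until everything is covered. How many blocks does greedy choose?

4

Greedy: pick B1 (covers 5 new) → pick B2 (covers 4 new) → pick B3 (covers 2 new) → pick B4 (covers 1 new). Total picks: 4.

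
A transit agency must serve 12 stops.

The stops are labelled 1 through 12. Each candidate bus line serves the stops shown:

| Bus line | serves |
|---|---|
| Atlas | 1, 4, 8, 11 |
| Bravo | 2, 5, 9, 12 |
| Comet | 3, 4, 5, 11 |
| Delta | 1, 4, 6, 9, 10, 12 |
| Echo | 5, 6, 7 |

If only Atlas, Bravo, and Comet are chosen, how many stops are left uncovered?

Union of Atlas, Bravo, Comet = {1, 2, 3, 4, 5, 8, 9, 11, 12}.
Not covered: 6, 7, 10 — 3 stops.

3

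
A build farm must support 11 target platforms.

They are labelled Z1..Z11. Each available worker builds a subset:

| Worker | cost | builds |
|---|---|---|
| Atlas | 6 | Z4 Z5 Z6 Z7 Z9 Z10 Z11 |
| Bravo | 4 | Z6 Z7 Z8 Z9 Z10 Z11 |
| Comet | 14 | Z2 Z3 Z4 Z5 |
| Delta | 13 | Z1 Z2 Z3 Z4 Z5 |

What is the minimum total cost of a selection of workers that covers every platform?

17

Bravo, Delta together cover every platform (Bravo ∪ Delta = {Z1, Z2, Z3, Z4, Z5, Z6, Z7, Z8, Z9, Z10, Z11}); total cost 4 + 13 = 17.
No covering selection has total cost below 17.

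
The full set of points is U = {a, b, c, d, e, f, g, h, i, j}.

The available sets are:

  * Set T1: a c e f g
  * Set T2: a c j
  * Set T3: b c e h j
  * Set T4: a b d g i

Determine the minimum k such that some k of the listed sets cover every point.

3

T1 and T3 and T4 together: T1 ∪ T3 ∪ T4 = {a, b, c, d, e, f, g, h, i, j} — every point is covered.
Only T4 contains d, so T4 is forced; the remaining 5 points need at least 2 more sets (each remaining set adds at most 4) — so at least 3 sets are needed, and 3 is optimal.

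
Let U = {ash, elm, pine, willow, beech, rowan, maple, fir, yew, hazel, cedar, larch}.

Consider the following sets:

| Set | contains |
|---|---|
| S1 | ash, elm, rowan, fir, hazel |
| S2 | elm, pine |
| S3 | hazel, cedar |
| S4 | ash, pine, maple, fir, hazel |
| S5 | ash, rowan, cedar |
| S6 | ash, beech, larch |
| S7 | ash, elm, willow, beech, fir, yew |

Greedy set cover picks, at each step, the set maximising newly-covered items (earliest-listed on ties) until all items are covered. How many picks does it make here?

Greedy: pick S7 (covers 6 new) → pick S4 (covers 3 new) → pick S5 (covers 2 new) → pick S6 (covers 1 new). Total picks: 4.

4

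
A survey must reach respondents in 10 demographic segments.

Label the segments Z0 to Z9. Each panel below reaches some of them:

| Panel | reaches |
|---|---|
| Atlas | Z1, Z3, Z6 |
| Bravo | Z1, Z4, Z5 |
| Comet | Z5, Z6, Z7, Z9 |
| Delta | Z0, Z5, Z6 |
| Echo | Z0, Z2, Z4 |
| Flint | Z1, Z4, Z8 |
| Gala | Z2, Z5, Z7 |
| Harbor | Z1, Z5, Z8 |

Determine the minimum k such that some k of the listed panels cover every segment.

4

Take {Atlas, Comet, Echo, Harbor}. Their union is {Z0, Z1, Z2, Z3, Z4, Z5, Z6, Z7, Z8, Z9}, which is all 10 segments.
Only Atlas contains Z3, so Atlas is forced; the remaining 7 segments need at least 3 more panels (each remaining panel adds at most 3) — so at least 4 panels are needed, and 4 is optimal.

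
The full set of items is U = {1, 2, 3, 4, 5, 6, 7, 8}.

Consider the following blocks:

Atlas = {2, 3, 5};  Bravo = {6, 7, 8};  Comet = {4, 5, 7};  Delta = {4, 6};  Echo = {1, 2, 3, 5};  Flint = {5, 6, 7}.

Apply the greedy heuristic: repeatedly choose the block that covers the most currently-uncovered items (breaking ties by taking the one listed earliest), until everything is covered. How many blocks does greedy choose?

Greedy: pick Echo (covers 4 new) → pick Bravo (covers 3 new) → pick Comet (covers 1 new). Total picks: 3.

3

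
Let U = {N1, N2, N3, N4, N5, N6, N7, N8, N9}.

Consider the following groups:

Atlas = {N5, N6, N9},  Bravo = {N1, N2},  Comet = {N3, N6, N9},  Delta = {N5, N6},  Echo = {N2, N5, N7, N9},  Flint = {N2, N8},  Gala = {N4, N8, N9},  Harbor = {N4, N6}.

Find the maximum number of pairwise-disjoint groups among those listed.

3

Bravo, Delta, Gala are pairwise disjoint (Bravo={N1,N2}; Delta={N5,N6}; Gala={N4,N8,N9}).
Every remaining group overlaps one of these, and no 4 of the listed groups are pairwise disjoint, so 3 is the maximum.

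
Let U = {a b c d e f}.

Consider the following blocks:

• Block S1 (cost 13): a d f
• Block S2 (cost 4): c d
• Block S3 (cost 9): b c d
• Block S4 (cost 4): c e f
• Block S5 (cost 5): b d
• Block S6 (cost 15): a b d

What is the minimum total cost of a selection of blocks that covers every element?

S4, S6 together cover every element (S4 ∪ S6 = {a, b, c, d, e, f}); total cost 4 + 15 = 19.
The greedy pick S4, S5, S1 costs 22; no covering selection beats 19.

19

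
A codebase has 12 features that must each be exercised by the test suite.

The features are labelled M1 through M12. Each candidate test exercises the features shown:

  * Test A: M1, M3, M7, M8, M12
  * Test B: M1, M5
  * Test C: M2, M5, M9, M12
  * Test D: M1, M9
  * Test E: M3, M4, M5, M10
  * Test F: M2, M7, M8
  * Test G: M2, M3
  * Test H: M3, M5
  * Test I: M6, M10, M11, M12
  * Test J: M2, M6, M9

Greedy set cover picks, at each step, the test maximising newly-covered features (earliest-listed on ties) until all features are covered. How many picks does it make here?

Greedy: pick A (covers 5 new) → pick C (covers 3 new) → pick I (covers 3 new) → pick E (covers 1 new). Total picks: 4.

4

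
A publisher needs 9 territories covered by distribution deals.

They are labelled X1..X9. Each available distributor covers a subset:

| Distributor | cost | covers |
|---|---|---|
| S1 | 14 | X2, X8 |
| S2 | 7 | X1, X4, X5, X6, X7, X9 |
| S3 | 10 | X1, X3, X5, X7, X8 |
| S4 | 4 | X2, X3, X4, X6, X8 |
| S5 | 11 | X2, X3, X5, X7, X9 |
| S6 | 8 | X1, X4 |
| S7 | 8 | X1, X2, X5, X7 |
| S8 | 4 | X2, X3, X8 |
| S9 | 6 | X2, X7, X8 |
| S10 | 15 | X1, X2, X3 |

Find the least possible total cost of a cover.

11

S2, S8 together cover every territory (S2 ∪ S8 = {X1, X2, X3, X4, X5, X6, X7, X8, X9}); total cost 7 + 4 = 11.
No covering selection has total cost below 11.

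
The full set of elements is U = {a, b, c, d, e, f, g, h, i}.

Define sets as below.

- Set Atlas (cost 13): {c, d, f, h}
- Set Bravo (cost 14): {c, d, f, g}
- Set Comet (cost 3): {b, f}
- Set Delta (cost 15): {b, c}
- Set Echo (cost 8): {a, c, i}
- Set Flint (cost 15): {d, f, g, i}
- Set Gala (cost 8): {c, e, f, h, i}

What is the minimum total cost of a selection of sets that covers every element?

33

Bravo, Comet, Echo, Gala together cover every element (Bravo ∪ Comet ∪ Echo ∪ Gala = {a, b, c, d, e, f, g, h, i}); total cost 14 + 3 + 8 + 8 = 33.
No covering selection has total cost below 33.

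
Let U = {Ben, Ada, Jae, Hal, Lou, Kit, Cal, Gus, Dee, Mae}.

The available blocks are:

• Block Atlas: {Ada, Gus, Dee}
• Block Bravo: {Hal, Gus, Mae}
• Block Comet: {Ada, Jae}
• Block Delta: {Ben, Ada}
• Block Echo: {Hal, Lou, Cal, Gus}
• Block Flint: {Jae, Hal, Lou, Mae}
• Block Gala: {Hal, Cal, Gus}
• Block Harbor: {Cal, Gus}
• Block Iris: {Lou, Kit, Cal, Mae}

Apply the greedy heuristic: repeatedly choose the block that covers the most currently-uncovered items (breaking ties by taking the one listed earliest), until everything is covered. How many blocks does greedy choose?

5

Greedy: pick Echo (covers 4 new) → pick Atlas (covers 2 new) → pick Flint (covers 2 new) → pick Delta (covers 1 new) → pick Iris (covers 1 new). Total picks: 5.
(The true minimum cover uses only 4 blocks, so greedy is not optimal here.)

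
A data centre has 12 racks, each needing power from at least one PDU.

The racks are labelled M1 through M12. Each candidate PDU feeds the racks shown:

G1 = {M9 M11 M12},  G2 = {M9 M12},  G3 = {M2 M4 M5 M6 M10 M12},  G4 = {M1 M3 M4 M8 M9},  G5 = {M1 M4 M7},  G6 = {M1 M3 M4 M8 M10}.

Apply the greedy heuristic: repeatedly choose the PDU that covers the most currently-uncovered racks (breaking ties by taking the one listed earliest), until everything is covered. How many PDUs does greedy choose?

4

Greedy: pick G3 (covers 6 new) → pick G4 (covers 4 new) → pick G1 (covers 1 new) → pick G5 (covers 1 new). Total picks: 4.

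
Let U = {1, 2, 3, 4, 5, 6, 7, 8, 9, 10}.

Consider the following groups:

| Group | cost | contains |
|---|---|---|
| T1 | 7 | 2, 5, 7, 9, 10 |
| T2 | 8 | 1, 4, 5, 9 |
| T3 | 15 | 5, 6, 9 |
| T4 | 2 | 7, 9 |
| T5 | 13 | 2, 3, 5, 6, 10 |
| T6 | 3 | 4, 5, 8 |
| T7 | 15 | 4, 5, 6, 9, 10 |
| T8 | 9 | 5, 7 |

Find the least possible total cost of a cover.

T2, T4, T5, T6 together cover every point (T2 ∪ T4 ∪ T5 ∪ T6 = {1, 2, 3, 4, 5, 6, 7, 8, 9, 10}); total cost 8 + 2 + 13 + 3 = 26.
No covering selection has total cost below 26.

26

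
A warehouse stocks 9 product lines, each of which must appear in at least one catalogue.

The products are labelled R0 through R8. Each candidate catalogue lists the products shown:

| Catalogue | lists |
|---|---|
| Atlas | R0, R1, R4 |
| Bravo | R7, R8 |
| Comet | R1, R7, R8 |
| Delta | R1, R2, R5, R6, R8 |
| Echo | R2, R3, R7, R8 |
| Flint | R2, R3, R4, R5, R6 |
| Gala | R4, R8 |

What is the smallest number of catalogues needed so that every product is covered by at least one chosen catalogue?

Atlas and Echo and Flint together: Atlas ∪ Echo ∪ Flint = {R0, R1, R2, R3, R4, R5, R6, R7, R8} — every product is covered.
Only Atlas contains R0, so Atlas is forced; the remaining 6 products need at least 2 more catalogues (each remaining catalogue adds at most 4) — so at least 3 catalogues are needed, and 3 is optimal.

3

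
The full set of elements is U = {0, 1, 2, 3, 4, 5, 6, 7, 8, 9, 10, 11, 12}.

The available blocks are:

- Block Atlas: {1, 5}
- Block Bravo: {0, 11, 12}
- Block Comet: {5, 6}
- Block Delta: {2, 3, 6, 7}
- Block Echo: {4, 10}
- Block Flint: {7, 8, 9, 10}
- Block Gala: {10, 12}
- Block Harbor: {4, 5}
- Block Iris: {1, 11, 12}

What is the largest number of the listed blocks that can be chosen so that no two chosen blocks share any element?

4

Atlas, Bravo, Delta, Echo are pairwise disjoint (Atlas={1,5}; Bravo={0,11,12}; Delta={2,3,6,7}; Echo={4,10}).
Every remaining block overlaps one of these, and no 5 of the listed blocks are pairwise disjoint, so 4 is the maximum.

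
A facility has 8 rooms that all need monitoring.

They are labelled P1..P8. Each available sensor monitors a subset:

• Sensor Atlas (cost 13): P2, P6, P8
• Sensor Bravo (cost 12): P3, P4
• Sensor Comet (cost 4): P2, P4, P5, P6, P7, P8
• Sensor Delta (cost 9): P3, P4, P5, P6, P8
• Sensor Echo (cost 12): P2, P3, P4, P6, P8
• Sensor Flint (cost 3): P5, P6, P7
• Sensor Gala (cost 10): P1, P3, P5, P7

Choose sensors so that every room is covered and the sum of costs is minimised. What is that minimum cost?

14

Comet, Gala together cover every room (Comet ∪ Gala = {P1, P2, P3, P4, P5, P6, P7, P8}); total cost 4 + 10 = 14.
No covering selection has total cost below 14.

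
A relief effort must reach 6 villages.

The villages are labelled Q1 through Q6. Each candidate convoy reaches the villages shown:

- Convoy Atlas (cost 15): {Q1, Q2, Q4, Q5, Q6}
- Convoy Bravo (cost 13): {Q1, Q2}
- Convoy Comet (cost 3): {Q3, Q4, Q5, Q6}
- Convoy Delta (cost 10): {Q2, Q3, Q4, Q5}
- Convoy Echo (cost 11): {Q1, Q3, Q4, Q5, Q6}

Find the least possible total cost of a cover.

16

Bravo, Comet together cover every village (Bravo ∪ Comet = {Q1, Q2, Q3, Q4, Q5, Q6}); total cost 13 + 3 = 16.
No covering selection has total cost below 16.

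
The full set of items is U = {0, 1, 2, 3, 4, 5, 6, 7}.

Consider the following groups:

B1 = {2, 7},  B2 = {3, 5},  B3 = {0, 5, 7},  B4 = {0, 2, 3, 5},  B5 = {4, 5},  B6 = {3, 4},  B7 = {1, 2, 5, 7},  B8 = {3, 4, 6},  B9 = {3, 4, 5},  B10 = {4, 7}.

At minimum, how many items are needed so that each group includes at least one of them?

3

Take H = {2, 4, 5}. Each listed group contains at least one of these, so H is a hitting set of size 3.
No choice of 2 items meets every group, so 3 is the minimum.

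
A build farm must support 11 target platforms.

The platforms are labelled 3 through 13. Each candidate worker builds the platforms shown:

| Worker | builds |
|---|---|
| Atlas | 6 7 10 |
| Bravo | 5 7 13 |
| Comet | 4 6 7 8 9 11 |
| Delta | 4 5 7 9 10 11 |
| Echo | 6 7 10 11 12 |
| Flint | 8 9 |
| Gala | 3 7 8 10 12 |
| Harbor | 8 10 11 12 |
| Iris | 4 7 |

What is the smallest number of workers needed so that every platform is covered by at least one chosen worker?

3

Bravo and Comet and Gala together: Bravo ∪ Comet ∪ Gala = {3, 4, 5, 6, 7, 8, 9, 10, 11, 12, 13} — every platform is covered.
Only Gala contains 3, so Gala is forced; the remaining 6 platforms need at least 2 more workers (each remaining worker adds at most 4) — so at least 3 workers are needed, and 3 is optimal.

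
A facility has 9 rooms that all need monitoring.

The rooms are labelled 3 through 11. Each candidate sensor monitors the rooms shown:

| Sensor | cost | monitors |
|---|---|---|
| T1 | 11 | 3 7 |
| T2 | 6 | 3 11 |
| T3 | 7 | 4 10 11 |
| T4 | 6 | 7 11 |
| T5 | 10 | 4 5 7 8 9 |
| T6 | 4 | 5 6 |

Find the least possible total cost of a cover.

T2, T3, T5, T6 together cover every room (T2 ∪ T3 ∪ T5 ∪ T6 = {3, 4, 5, 6, 7, 8, 9, 10, 11}); total cost 6 + 7 + 10 + 4 = 27.
No covering selection has total cost below 27.

27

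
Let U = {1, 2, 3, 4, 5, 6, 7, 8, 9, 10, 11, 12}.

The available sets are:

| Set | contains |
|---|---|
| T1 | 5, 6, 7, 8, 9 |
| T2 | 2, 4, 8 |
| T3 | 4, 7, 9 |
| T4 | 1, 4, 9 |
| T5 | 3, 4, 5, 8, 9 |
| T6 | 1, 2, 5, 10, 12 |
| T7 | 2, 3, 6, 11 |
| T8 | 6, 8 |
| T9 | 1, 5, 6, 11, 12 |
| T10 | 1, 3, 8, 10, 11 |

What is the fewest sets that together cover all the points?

T1 and T4 and T6 and T10 together: T1 ∪ T4 ∪ T6 ∪ T10 = {1, 2, 3, 4, 5, 6, 7, 8, 9, 10, 11, 12} — every point is covered.
No 3 of the 10 sets cover everything (all 120 combinations miss at least one point), so 4 is optimal.

4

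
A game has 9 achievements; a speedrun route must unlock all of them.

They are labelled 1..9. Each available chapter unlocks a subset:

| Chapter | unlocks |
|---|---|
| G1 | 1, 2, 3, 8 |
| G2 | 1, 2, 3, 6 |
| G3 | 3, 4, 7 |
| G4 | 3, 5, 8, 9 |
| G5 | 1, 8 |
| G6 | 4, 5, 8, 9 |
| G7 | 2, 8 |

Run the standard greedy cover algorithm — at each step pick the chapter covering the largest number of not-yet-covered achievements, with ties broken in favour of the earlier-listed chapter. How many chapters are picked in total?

Greedy: pick G1 (covers 4 new) → pick G6 (covers 3 new) → pick G2 (covers 1 new) → pick G3 (covers 1 new). Total picks: 4.
(The true minimum cover uses only 3 chapters, so greedy is not optimal here.)

4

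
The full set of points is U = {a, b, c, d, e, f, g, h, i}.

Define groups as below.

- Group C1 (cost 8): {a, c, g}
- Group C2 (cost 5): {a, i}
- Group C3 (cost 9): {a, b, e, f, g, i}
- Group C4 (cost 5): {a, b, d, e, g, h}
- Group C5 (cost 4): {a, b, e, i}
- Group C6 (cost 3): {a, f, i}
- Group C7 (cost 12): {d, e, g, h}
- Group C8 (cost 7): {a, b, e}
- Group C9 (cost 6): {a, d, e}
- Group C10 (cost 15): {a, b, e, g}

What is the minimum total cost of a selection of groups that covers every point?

16

C1, C4, C6 together cover every point (C1 ∪ C4 ∪ C6 = {a, b, c, d, e, f, g, h, i}); total cost 8 + 5 + 3 = 16.
No covering selection has total cost below 16.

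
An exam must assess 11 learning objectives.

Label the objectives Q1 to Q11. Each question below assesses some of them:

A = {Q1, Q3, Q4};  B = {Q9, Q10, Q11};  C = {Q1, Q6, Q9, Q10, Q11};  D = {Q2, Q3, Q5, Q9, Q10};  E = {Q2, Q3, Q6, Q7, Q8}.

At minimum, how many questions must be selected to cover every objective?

Take {A, C, D, E}. Their union is {Q1, Q2, Q3, Q4, Q5, Q6, Q7, Q8, Q9, Q10, Q11}, which is all 11 objectives.
No 3 of the 5 questions cover everything (all 10 combinations miss at least one objective), so 4 is optimal.

4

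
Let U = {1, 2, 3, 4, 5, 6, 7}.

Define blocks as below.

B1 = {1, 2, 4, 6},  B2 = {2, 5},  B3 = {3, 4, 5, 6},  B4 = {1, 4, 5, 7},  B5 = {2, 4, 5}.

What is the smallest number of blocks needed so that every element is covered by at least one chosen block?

3

B1 and B3 and B4 together: B1 ∪ B3 ∪ B4 = {1, 2, 3, 4, 5, 6, 7} — every element is covered.
Only B3 contains 3, so B3 is forced; the remaining 3 elements need at least 2 more blocks (each remaining block adds at most 2) — so at least 3 blocks are needed, and 3 is optimal.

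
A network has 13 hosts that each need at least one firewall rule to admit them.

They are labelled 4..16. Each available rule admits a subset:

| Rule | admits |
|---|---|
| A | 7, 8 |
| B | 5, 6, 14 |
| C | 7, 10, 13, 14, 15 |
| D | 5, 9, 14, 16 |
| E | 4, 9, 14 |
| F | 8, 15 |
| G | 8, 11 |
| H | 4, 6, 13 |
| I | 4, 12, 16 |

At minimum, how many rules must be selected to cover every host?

5

B and C and D and G and I together: B ∪ C ∪ D ∪ G ∪ I = {4, 5, 6, 7, 8, 9, 10, 11, 12, 13, 14, 15, 16} — every host is covered.
No 4 of the 9 rules cover everything (all 126 combinations miss at least one host), so 5 is optimal.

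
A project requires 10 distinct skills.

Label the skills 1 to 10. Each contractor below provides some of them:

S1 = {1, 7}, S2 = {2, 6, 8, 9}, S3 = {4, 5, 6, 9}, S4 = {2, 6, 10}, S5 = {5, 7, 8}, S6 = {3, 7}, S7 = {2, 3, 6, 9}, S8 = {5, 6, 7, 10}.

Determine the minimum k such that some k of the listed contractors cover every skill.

S1 and S2 and S3 and S7 and S8 together: S1 ∪ S2 ∪ S3 ∪ S7 ∪ S8 = {1, 2, 3, 4, 5, 6, 7, 8, 9, 10} — every skill is covered.
No 4 of the 8 contractors cover everything (all 70 combinations miss at least one skill), so 5 is optimal.

5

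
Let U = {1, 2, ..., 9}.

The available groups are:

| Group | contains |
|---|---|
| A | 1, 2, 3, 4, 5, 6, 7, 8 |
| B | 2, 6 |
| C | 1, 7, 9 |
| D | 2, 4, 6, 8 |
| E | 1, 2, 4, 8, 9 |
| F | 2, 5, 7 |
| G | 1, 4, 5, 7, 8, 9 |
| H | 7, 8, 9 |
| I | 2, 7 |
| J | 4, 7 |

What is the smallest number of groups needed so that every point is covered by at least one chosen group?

2

A and C together: A ∪ C = {1, 2, 3, 4, 5, 6, 7, 8, 9} — every point is covered.
No single group has all 9 points (the largest, A, has 8), so 2 is optimal.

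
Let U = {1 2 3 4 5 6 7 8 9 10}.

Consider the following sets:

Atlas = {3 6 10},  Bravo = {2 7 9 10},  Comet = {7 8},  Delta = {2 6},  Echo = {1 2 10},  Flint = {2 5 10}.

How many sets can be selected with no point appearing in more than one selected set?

2

Comet, Flint are pairwise disjoint (Comet={7,8}; Flint={2,5,10}).
Every remaining set overlaps one of these, and no 3 of the listed sets are pairwise disjoint, so 2 is the maximum.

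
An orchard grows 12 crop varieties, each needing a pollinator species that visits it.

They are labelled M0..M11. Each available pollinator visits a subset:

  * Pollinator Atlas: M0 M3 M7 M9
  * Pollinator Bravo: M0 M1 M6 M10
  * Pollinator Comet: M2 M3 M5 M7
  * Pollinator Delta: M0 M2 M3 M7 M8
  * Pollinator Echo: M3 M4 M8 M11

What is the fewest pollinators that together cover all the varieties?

4

Atlas and Bravo and Comet and Echo together: Atlas ∪ Bravo ∪ Comet ∪ Echo = {M0, M1, M2, M3, M4, M5, M6, M7, M8, M9, M10, M11} — every variety is covered.
Only Atlas contains M9, so Atlas is forced; the remaining 8 varieties need at least 3 more pollinators (each remaining pollinator adds at most 3) — so at least 4 pollinators are needed, and 4 is optimal.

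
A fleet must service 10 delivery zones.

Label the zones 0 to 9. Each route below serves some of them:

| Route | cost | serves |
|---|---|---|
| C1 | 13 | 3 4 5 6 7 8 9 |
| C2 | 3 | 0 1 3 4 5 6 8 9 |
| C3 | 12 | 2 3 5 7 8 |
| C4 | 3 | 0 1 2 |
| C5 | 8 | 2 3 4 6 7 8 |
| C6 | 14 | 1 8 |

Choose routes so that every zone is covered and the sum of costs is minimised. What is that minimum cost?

11

C2, C5 together cover every zone (C2 ∪ C5 = {0, 1, 2, 3, 4, 5, 6, 7, 8, 9}); total cost 3 + 8 = 11.
The greedy pick C2, C4, C5 costs 14; no covering selection beats 11.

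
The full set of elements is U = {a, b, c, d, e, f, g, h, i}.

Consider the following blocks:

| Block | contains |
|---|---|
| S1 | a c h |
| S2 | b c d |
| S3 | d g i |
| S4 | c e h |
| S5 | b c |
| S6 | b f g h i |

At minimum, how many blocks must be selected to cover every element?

Take {S1, S3, S4, S6}. Their union is {a, b, c, d, e, f, g, h, i}, which is all 9 elements.
No 3 of the 6 blocks cover everything (all 20 combinations miss at least one element), so 4 is optimal.

4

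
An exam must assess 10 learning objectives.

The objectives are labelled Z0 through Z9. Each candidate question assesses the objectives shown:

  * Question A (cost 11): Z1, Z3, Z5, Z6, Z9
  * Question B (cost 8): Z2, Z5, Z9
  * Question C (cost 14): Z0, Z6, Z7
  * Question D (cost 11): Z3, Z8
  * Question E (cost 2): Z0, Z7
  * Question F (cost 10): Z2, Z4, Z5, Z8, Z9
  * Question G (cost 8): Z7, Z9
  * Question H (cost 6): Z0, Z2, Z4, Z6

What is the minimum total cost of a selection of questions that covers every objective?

23

A, E, F together cover every objective (A ∪ E ∪ F = {Z0, Z1, Z2, Z3, Z4, Z5, Z6, Z7, Z8, Z9}); total cost 11 + 2 + 10 = 23.
No covering selection has total cost below 23.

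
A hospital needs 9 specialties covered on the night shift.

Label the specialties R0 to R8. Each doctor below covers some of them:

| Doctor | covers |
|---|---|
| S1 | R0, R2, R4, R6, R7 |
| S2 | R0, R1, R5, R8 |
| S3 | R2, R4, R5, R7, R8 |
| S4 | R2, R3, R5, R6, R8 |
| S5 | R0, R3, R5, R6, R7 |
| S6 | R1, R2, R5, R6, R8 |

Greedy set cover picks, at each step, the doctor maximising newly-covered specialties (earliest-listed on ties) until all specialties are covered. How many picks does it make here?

Greedy: pick S1 (covers 5 new) → pick S2 (covers 3 new) → pick S4 (covers 1 new). Total picks: 3.

3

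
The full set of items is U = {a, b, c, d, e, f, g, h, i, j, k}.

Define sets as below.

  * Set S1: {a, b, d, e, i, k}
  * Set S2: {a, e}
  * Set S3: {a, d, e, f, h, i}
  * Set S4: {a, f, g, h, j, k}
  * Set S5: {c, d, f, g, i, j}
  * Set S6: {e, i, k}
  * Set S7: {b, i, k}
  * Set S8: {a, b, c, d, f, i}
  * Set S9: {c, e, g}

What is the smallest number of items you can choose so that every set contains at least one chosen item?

3

The 3 items {a, c, k} hit every set.
No choice of 2 items meets every set, so 3 is the minimum.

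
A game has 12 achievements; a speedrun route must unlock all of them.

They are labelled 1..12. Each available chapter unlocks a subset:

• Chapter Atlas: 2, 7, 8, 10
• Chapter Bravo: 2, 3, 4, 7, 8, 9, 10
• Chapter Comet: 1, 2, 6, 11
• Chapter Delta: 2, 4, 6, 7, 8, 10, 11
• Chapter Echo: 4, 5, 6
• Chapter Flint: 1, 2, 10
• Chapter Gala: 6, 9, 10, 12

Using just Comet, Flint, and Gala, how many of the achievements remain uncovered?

5

Union of Comet, Flint, Gala = {1, 2, 6, 9, 10, 11, 12}.
Not covered: 3, 4, 5, 7, 8 — 5 achievements.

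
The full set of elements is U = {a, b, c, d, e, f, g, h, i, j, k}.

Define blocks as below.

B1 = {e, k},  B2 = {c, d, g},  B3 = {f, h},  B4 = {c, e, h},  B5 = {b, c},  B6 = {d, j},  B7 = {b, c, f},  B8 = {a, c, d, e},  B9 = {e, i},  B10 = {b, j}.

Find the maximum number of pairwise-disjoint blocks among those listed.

4

B3, B5, B6, B9 are pairwise disjoint (B3={f,h}; B5={b,c}; B6={d,j}; B9={e,i}).
Every remaining block overlaps one of these, and no 5 of the listed blocks are pairwise disjoint, so 4 is the maximum.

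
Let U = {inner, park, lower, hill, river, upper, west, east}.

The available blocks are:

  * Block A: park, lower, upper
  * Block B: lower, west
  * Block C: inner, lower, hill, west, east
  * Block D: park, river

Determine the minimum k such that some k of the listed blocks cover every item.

Take {A, C, D}. Their union is {inner, park, lower, hill, river, upper, west, east}, which is all 8 items.
Only C contains inner, so C is forced; the remaining 3 items need at least 2 more blocks (each remaining block adds at most 2) — so at least 3 blocks are needed, and 3 is optimal.

3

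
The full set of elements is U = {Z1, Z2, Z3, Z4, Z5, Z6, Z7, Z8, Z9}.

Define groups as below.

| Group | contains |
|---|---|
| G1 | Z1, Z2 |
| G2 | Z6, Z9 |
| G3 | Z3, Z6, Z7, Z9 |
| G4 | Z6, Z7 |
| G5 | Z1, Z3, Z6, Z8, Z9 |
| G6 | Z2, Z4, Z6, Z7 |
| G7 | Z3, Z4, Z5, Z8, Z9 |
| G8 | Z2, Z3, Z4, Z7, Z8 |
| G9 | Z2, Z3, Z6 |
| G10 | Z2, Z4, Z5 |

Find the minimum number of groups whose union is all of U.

3

Take {G4, G5, G10}. Their union is {Z1, Z2, Z3, Z4, Z5, Z6, Z7, Z8, Z9}, which is all 9 elements.
No 2 of the 10 groups cover everything (all 45 combinations miss at least one element), so 3 is optimal.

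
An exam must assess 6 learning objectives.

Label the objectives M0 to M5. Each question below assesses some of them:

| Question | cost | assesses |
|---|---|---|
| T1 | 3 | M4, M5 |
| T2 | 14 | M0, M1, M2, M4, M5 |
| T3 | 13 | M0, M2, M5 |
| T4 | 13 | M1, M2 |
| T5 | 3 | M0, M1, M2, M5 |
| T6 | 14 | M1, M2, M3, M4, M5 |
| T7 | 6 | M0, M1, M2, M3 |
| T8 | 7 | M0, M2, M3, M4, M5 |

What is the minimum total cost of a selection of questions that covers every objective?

9

T1, T7 together cover every objective (T1 ∪ T7 = {M0, M1, M2, M3, M4, M5}); total cost 3 + 6 = 9.
The greedy pick T5, T1, T7 costs 12; no covering selection beats 9.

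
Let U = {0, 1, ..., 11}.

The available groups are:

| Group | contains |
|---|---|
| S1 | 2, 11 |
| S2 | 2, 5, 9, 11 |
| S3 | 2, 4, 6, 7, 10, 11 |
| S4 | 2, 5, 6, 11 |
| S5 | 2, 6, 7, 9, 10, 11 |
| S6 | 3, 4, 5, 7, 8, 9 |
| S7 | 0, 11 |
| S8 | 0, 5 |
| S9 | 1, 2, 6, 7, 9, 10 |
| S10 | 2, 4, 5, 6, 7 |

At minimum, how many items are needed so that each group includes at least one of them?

Take H = {2, 5, 11}. Each listed group contains at least one of these, so H is a hitting set of size 3.
No choice of 2 items meets every group, so 3 is the minimum.

3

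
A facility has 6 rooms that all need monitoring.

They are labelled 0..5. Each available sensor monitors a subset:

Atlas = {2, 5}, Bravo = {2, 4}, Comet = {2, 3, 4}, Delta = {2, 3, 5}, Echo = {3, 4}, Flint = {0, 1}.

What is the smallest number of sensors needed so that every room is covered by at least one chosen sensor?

3

Take {Bravo, Delta, Flint}. Their union is {0, 1, 2, 3, 4, 5}, which is all 6 rooms.
Only Flint contains 0, so Flint is forced; the remaining 4 rooms need at least 2 more sensors (each remaining sensor adds at most 3) — so at least 3 sensors are needed, and 3 is optimal.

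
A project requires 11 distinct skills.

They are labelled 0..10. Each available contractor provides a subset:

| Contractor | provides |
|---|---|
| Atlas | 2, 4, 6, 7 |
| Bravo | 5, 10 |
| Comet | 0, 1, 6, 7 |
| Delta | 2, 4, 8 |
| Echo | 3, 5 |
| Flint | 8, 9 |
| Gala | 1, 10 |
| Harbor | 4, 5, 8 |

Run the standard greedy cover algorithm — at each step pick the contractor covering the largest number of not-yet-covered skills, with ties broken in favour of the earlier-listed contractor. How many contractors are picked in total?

5

Greedy: pick Atlas (covers 4 new) → pick Bravo (covers 2 new) → pick Comet (covers 2 new) → pick Flint (covers 2 new) → pick Echo (covers 1 new). Total picks: 5.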